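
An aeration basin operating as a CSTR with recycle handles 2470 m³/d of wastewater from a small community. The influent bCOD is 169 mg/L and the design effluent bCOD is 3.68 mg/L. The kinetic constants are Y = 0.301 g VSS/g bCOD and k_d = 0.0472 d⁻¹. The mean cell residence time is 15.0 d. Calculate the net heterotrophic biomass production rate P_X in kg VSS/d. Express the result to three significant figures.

Observed yield with endogenous decay: Y_obs = Y / (1 + k_d·θ_c) = 0.301 / (1 + 0.0472 × 15.0) = 0.301 / 1.708 = 0.1762 g VSS/g bCOD.
Substrate removed = Q·(S₀ − S) = 2470 m³/d × (169 − 3.68) g/m³ = 4.08×10^5 g/d = 408.3 kg/d.
So the net sludge growth is P_X = 0.1762 × 408.3 = 71.96 kg VSS/d.

P_X ≈ 72.0 kg VSS/d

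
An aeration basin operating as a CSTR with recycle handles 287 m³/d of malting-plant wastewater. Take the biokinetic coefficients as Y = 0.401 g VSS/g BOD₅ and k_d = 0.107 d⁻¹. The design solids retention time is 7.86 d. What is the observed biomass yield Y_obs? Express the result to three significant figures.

Y_obs = Y / (1 + k_d θ_c) = 0.401 / (1 + 0.107 × 7.86) = 0.401 / 1.841 = 0.2178.

Y_obs ≈ 0.218 g VSS/g BOD₅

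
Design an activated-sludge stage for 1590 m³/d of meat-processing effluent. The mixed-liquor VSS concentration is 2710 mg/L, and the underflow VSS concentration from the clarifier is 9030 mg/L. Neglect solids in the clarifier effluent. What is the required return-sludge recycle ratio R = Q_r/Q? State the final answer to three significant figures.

Solids balance on the clarifier gives (1+R)X = R·X_r, so R = X/(X_r − X) = 2710 / (9030 − 2710) = 0.4288.

R ≈ 0.429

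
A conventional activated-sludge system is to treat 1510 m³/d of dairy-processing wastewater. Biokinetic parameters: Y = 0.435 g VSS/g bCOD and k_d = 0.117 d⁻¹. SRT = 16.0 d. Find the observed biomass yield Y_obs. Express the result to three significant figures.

The observed yield is Y_obs = Y/(1 + k_d·θ_c) = 0.435 / (1 + 0.117 × 16.0) = 0.435 / 2.872 = 0.1515 g VSS per g bCOD removed.

Y_obs ≈ 0.151 g VSS/g bCOD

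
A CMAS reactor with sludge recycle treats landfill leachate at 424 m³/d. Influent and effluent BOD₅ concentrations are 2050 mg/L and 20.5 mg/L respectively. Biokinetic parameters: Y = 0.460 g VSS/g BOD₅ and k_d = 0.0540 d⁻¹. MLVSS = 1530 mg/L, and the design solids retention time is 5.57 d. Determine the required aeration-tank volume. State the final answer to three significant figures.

V ≈ 1110 m³

Steady-state biomass mass balance: V·X·(1 + k_d·θ_c) = Y·Q·(S₀ − S)·θ_c, so V = 0.460 × 424 × (2050 − 20.5) × 5.57 / [1530 × (1 + 0.0540 × 5.57)] = 2.2×10^6 / 1990 = 1108 m³.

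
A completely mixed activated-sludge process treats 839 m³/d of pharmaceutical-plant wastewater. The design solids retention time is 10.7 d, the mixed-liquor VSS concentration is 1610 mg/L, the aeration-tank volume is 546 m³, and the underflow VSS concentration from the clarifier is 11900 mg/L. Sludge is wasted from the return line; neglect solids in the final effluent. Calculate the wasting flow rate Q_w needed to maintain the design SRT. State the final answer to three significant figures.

Q_w ≈ 6.90 m³/d

Wasting from the return line (neglecting effluent solids): Q_w = V·X / (θ_c·X_r) = 546.0 × 1610 / (10.7 × 11900) = 6.904 m³/d.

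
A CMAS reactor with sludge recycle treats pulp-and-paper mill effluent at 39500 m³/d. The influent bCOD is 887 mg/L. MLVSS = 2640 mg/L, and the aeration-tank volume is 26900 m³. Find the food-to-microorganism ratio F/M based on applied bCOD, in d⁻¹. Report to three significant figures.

F/M ≈ 0.493 d⁻¹

F/M = applied load / biomass = Q·S₀/(V·X) = 39500 × 887 / (26900 × 2640) = 0.4934 d⁻¹.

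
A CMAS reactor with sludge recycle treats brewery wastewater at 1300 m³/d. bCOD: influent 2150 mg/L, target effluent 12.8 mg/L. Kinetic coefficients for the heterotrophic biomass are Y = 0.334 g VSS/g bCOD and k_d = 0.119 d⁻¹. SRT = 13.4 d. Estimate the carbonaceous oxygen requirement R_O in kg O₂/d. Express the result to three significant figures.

R_O ≈ 2270 kg O₂/d

Y_obs = Y / (1 + k_d θ_c) = 0.334 / (1 + 0.119 × 13.4) = 0.334 / 2.595 = 0.1287.
Q·(S₀ − S) = 1300 × (2150 − 12.8) × 10⁻³ = 2778 kg/d removed.
Biomass synthesised: P_X = Y_obs × 2778 = 357.7 kg VSS/d.
Carbonaceous O₂ demand = substrate oxidised − cell-mass equivalent = 2778 − 1.42 × 357.7 = 2270 kg O₂/d.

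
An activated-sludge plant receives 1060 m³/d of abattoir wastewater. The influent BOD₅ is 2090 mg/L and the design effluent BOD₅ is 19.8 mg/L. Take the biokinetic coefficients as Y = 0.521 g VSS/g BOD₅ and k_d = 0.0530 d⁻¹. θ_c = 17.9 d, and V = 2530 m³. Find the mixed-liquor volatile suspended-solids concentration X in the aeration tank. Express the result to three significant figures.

X ≈ 4150 mg/L

Solving the biomass balance for X: X = Y Q (S₀−S) θ_c / [V (1+k_d θ_c)] = 0.521 × 1060 × (2090 − 19.8) × 17.9 / [2530 × (1 + 0.0530 × 17.9)] = 4151 mg/L.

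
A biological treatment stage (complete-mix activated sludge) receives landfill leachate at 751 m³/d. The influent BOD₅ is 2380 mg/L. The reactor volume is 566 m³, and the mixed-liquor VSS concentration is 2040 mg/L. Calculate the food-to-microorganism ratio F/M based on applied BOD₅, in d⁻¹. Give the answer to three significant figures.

Food-to-microorganism ratio F/M = Q S₀ / (V X) = 751 × 2380 / (566.0 × 2040) = 1.548 d⁻¹.

F/M ≈ 1.55 d⁻¹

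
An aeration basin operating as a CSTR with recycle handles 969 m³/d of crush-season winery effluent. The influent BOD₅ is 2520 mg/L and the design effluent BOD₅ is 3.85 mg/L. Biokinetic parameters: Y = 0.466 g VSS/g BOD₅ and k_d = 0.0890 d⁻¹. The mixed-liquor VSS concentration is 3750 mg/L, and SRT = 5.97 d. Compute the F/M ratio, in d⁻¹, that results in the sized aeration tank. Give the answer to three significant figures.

Steady-state biomass mass balance: V·X·(1 + k_d·θ_c) = Y·Q·(S₀ − S)·θ_c, so V = 0.466 × 969 × (2520 − 3.85) × 5.97 / [3750 × (1 + 0.0890 × 5.97)] = 6.78×10^6 / 5742 = 1181 m³.
Food-to-microorganism ratio F/M = Q S₀ / (V X) = 969 × 2520 / (1181 × 3750) = 0.5513 d⁻¹.

F/M ≈ 0.551 d⁻¹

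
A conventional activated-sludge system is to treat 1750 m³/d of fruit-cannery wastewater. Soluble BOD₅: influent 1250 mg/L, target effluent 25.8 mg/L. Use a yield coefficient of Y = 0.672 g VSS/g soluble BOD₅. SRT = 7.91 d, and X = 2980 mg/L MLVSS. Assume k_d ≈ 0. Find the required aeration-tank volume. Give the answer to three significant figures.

V ≈ 3820 m³

With k_d = 0 the design equation reduces to V = Y Q (S₀−S) θ_c / X = 0.672 × 1750 × (1250 − 25.8) × 7.91 / 2980 = 3821 m³.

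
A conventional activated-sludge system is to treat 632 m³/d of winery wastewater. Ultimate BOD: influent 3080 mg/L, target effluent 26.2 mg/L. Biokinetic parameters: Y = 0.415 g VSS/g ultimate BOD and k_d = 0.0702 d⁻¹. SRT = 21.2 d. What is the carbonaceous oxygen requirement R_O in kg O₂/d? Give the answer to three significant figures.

The observed yield is Y_obs = Y/(1 + k_d·θ_c) = 0.415 / (1 + 0.0702 × 21.2) = 0.415 / 2.488 = 0.1668 g VSS per g ultimate BOD removed.
ΔS = 3080 − 26.2 = 3054 mg/L, so the substrate removal rate is 632 × 3054/1000 = 1930 kg ultimate BOD/d.
Biomass synthesised: P_X = Y_obs × 1930 = 321.9 kg VSS/d.
R_O = Q·ΔS − 1.42 P_X = 1930 − 457.1 = 1473 kg O₂/d.

R_O ≈ 1470 kg O₂/d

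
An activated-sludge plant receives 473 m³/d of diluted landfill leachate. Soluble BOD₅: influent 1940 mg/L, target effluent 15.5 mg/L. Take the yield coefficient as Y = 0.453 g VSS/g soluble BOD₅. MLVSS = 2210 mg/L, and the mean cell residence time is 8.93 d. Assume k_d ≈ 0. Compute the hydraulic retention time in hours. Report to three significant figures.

τ ≈ 84.5 h

V·X = Y·Q·ΔS·θ_c gives V = 0.453 × 473 × (1940 − 15.5) × 8.93 / 2210 = 1666 m³.
Hydraulic retention time τ = V/Q = 1666 / 473 = 3.523 d = 84.54 h.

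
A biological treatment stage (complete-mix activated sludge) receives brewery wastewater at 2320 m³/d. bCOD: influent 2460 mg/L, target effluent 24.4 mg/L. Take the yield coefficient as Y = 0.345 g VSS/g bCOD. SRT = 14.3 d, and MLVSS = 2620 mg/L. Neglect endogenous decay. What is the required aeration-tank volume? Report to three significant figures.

V ≈ 10600 m³

Biomass mass balance (decay neglected): V·X = Y·Q·(S₀ − S)·θ_c, so V = 0.345 × 2320 × (2460 − 24.4) × 14.3 / 2620 = 10640 m³.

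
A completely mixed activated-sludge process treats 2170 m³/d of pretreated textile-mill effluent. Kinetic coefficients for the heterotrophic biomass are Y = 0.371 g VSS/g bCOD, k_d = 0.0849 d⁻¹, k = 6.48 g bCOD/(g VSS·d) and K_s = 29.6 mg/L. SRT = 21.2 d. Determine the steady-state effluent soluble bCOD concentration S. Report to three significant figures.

S ≈ 1.72 mg/L

For a completely mixed reactor with recycle the Lawrence–McCarty relation gives S = K_s·(1 + k_d·θ_c) / [θ_c·(Y·k − k_d) − 1] = 29.6 × (1 + 0.0849 × 21.2) / [21.2 × (0.371 × 6.48 − 0.0849) − 1] = 82.88 / 48.17 = 1.721 mg/L.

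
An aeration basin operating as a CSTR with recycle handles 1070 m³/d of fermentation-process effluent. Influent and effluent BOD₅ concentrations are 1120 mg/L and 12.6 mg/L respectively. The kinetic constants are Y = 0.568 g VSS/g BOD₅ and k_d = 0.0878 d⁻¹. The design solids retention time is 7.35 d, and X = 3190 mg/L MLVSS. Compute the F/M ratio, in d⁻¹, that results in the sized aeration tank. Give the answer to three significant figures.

Steady-state biomass mass balance: V·X·(1 + k_d·θ_c) = Y·Q·(S₀ − S)·θ_c, so V = 0.568 × 1070 × (1120 − 12.6) × 7.35 / [3190 × (1 + 0.0878 × 7.35)] = 4.95×10^6 / 5249 = 942.5 m³.
F/M = Q·S₀ / (V·X) = 1070 × 1120 / (942.5 × 3190) = 0.3986 g BOD₅·(g VSS·d)⁻¹.

F/M ≈ 0.399 d⁻¹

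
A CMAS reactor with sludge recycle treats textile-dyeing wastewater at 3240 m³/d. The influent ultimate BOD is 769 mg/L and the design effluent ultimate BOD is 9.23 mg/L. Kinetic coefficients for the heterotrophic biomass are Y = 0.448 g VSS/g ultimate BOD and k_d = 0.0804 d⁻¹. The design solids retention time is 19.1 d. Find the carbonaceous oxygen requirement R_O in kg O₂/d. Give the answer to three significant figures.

R_O ≈ 1840 kg O₂/d

Correct the yield for decay: Y_obs = Y/(1 + k_d θ_c) = 0.448 / (1 + 0.0804 × 19.1) = 0.448 / 2.536 = 0.1767.
ΔS = 769 − 9.23 = 759.8 mg/L, so the substrate removal rate is 3240 × 759.8/1000 = 2462 kg ultimate BOD/d.
Net sludge production P_X = 0.1767 × 2462 = 434.9 kg VSS/d.
Carbonaceous O₂ demand = substrate oxidised − cell-mass equivalent = 2462 − 1.42 × 434.9 = 1844 kg O₂/d.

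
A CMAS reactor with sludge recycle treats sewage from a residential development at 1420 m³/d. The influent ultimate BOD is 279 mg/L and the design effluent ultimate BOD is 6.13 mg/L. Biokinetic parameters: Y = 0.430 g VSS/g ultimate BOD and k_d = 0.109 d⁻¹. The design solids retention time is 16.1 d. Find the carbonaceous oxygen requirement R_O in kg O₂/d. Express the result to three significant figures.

R_O ≈ 302 kg O₂/d

Correct the yield for decay: Y_obs = Y/(1 + k_d θ_c) = 0.430 / (1 + 0.109 × 16.1) = 0.430 / 2.755 = 0.1561.
Q·(S₀ − S) = 1420 × (279 − 6.13) × 10⁻³ = 387.5 kg/d removed.
P_X = Y_obs·Q·(S₀ − S) = 0.1561 × 387.5 = 60.48 kg VSS/d.
R_O = Q·ΔS − 1.42 P_X = 387.5 − 85.88 = 301.6 kg O₂/d.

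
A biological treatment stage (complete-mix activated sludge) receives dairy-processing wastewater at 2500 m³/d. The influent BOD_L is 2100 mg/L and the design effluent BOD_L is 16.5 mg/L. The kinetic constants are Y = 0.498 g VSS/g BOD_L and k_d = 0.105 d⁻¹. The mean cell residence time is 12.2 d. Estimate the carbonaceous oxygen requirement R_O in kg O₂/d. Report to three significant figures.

R_O ≈ 3590 kg O₂/d

The observed yield is Y_obs = Y/(1 + k_d·θ_c) = 0.498 / (1 + 0.105 × 12.2) = 0.498 / 2.281 = 0.2183 g VSS per g BOD_L removed.
Q·(S₀ − S) = 2500 × (2100 − 16.5) × 10⁻³ = 5209 kg/d removed.
P_X = Y_obs·Q·(S₀ − S) = 0.2183 × 5209 = 1137 kg VSS/d.
Carbonaceous O₂ demand = substrate oxidised − cell-mass equivalent = 5209 − 1.42 × 1137 = 3594 kg O₂/d.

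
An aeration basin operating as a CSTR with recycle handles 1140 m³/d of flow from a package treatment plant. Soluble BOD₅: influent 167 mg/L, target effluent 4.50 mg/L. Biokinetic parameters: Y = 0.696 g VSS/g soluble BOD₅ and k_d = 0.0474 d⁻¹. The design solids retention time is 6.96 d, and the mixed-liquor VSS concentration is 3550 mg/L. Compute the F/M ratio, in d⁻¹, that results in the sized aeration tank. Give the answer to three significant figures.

F/M ≈ 0.282 d⁻¹

Rearranging the biomass balance for a CMAS with decay, V = Y·Q·ΔS·θ_c / [X·(1+k_d θ_c)] = 0.696 × 1140 × (167 − 4.50) × 6.96 / [3550 × (1 + 0.0474 × 6.96)] = 8.97×10^5 / 4721 = 190.1 m³.
F/M = applied load / biomass = Q·S₀/(V·X) = 1140 × 167 / (190.1 × 3550) = 0.2821 d⁻¹.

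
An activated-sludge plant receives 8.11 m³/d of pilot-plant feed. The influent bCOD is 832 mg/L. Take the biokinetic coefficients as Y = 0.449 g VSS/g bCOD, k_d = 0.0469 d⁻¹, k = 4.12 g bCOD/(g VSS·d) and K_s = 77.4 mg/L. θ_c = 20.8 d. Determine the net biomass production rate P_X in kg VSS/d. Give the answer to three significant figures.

From the Monod/SRT balance for a CMAS, S = K_s·(1+k_d θ_c)/[θ_c·(Y k − k_d) − 1] = 77.4 × (1 + 0.0469 × 20.8) / [20.8 × (0.449 × 4.12 − 0.0469) − 1] = 152.9 / 36.50 = 4.189 mg/L.
Observed yield with endogenous decay: Y_obs = Y / (1 + k_d·θ_c) = 0.449 / (1 + 0.0469 × 20.8) = 0.449 / 1.976 = 0.2273 g VSS/g bCOD.
ΔS = 832 − 4.19 = 827.8 mg/L, so the substrate removal rate is 8.11 × 827.8/1000 = 6.714 kg bCOD/d.
So the net sludge growth is P_X = 0.2273 × 6.714 = 1.526 kg VSS/d.

P_X ≈ 1.53 kg VSS/d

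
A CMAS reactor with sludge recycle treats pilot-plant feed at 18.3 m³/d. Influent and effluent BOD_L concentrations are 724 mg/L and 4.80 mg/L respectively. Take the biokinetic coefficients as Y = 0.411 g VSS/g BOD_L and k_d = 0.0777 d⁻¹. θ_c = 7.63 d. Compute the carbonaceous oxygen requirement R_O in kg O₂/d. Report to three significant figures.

The observed yield is Y_obs = Y/(1 + k_d·θ_c) = 0.411 / (1 + 0.0777 × 7.63) = 0.411 / 1.593 = 0.2580 g VSS per g BOD_L removed.
ΔS = 724 − 4.80 = 719.2 mg/L, so the substrate removal rate is 18.3 × 719.2/1000 = 13.16 kg BOD_L/d.
P_X = Y_obs·Q·(S₀ − S) = 0.2580 × 13.16 = 3.396 kg VSS/d.
R_O = Q·ΔS − 1.42 P_X = 13.16 − 4.822 = 8.339 kg O₂/d.

R_O ≈ 8.34 kg O₂/d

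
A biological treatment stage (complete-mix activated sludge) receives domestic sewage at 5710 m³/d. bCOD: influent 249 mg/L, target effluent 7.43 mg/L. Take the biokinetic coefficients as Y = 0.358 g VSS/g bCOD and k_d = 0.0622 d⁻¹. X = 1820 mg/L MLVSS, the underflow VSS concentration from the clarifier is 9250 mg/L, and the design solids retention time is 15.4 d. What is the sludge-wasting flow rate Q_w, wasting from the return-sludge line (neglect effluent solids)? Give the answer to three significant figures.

Rearranging the biomass balance for a CMAS with decay, V = Y·Q·ΔS·θ_c / [X·(1+k_d θ_c)] = 0.358 × 5710 × (249 − 7.43) × 15.4 / [1820 × (1 + 0.0622 × 15.4)] = 7.6×10^6 / 3563 = 2134 m³.
θ_c = V·X/(Q_w·X_r) when wasting from the recycle, so Q_w = V·X/(θ_c·X_r) = 2134 × 1820 / (15.4 × 9250) = 27.27 m³/d.

Q_w ≈ 27.3 m³/d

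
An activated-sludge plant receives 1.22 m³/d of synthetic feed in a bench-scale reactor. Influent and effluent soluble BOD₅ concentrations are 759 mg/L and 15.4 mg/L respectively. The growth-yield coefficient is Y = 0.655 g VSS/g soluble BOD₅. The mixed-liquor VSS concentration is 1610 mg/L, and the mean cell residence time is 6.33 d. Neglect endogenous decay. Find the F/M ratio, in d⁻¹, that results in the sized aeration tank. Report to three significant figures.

F/M ≈ 0.246 d⁻¹

Biomass mass balance (decay neglected): V·X = Y·Q·(S₀ − S)·θ_c, so V = 0.655 × 1.22 × (759 − 15.4) × 6.33 / 1610 = 2.336 m³.
F/M = Q·S₀ / (V·X) = 1.22 × 759 / (2.336 × 1610) = 0.2462 g soluble BOD₅·(g VSS·d)⁻¹.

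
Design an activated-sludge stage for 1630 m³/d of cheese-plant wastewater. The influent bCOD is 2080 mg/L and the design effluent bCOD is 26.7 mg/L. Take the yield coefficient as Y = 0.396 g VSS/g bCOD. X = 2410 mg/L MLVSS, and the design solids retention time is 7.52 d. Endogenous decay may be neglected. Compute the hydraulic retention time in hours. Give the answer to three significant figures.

τ ≈ 60.9 h

With k_d = 0 the design equation reduces to V = Y Q (S₀−S) θ_c / X = 0.396 × 1630 × (2080 − 26.7) × 7.52 / 2410 = 4136 m³.
HRT = V/Q = 4136 m³ / 1630 m³·d⁻¹ = 2.537 d × 24 = 60.89 h.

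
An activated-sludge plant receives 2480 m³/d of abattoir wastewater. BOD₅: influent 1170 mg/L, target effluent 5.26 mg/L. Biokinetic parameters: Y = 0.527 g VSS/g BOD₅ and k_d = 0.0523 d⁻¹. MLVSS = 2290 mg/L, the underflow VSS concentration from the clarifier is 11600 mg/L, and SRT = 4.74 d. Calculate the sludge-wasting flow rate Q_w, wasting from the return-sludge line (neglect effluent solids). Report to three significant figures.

Q_w ≈ 105 m³/d

Rearranging the biomass balance for a CMAS with decay, V = Y·Q·ΔS·θ_c / [X·(1+k_d θ_c)] = 0.527 × 2480 × (1170 − 5.26) × 4.74 / [2290 × (1 + 0.0523 × 4.74)] = 7.22×10^6 / 2858 = 2525 m³.
Wasting from the return line (neglecting effluent solids): Q_w = V·X / (θ_c·X_r) = 2525 × 2290 / (4.74 × 11600) = 105.2 m³/d.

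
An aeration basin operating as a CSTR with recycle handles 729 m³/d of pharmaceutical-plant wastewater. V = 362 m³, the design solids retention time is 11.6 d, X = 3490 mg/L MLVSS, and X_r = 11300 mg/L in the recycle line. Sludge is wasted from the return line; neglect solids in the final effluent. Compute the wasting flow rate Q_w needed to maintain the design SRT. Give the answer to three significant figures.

θ_c = V·X/(Q_w·X_r) when wasting from the recycle, so Q_w = V·X/(θ_c·X_r) = 362.0 × 3490 / (11.6 × 11300) = 9.638 m³/d.

Q_w ≈ 9.64 m³/d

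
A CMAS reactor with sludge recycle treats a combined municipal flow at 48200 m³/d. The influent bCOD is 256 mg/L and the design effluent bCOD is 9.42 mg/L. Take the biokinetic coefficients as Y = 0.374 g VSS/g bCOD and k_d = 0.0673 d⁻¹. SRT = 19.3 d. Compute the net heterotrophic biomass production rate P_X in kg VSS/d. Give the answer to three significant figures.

P_X ≈ 1930 kg VSS/d

Correct the yield for decay: Y_obs = Y/(1 + k_d θ_c) = 0.374 / (1 + 0.0673 × 19.3) = 0.374 / 2.299 = 0.1627.
Mass of bCOD removed per day: Q(S₀ − S) = 48200 × 246.6 g/m³ = 11885 kg/d.
P_X = Y_obs · Q(S₀ − S) = 0.1627 × 11885 = 1934 kg VSS/d.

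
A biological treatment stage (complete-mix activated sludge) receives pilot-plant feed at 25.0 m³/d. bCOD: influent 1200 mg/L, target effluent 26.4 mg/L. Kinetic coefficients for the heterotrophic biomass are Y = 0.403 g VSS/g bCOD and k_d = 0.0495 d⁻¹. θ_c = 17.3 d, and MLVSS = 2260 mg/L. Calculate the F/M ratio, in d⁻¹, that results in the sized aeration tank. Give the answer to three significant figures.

Rearranging the biomass balance for a CMAS with decay, V = Y·Q·ΔS·θ_c / [X·(1+k_d θ_c)] = 0.403 × 25.0 × (1200 − 26.4) × 17.3 / [2260 × (1 + 0.0495 × 17.3)] = 2.05×10^5 / 4195 = 48.76 m³.
Food-to-microorganism ratio F/M = Q S₀ / (V X) = 25.0 × 1200 / (48.76 × 2260) = 0.2723 d⁻¹.

F/M ≈ 0.272 d⁻¹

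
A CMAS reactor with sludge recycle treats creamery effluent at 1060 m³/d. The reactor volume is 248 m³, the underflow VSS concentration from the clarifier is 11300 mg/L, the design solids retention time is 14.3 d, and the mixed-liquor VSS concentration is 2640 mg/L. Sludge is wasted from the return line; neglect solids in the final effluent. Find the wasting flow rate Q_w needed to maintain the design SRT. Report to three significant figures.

Q_w = (V·X)/(θ_c X_r) = 248.0 × 2640 / (14.3 × 11300) = 4.052 m³/d.

Q_w ≈ 4.05 m³/d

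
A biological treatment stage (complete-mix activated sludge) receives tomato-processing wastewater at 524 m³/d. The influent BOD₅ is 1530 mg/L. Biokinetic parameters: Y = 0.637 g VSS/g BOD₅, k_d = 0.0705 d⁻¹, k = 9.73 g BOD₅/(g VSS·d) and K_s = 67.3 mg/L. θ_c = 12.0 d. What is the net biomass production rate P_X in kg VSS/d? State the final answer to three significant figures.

P_X ≈ 276 kg VSS/d

Effluent substrate depends only on kinetics and SRT: S = K_s(1 + k_d θ_c) / [θ_c(Yk − k_d) − 1] = 67.3 × (1 + 0.0705 × 12.0) / [12.0 × (0.637 × 9.73 − 0.0705) − 1] = 124.2 / 72.53 = 1.713 mg/L.
Observed yield with endogenous decay: Y_obs = Y / (1 + k_d·θ_c) = 0.637 / (1 + 0.0705 × 12.0) = 0.637 / 1.846 = 0.3451 g VSS/g BOD₅.
ΔS = 1530 − 1.71 = 1528 mg/L, so the substrate removal rate is 524 × 1528/1000 = 800.8 kg BOD₅/d.
P_X = Y_obs · Q(S₀ − S) = 0.3451 × 800.8 = 276.3 kg VSS/d.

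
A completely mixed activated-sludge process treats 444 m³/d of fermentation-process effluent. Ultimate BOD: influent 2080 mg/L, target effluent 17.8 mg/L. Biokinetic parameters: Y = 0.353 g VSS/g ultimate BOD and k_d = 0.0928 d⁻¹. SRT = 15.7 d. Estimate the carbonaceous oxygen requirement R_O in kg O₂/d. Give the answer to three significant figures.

Observed yield with endogenous decay: Y_obs = Y / (1 + k_d·θ_c) = 0.353 / (1 + 0.0928 × 15.7) = 0.353 / 2.457 = 0.1437 g VSS/g ultimate BOD.
Mass of ultimate BOD removed per day: Q(S₀ − S) = 444 × 2062 g/m³ = 915.6 kg/d.
Net sludge production P_X = 0.1437 × 915.6 = 131.5 kg VSS/d.
Carbonaceous O₂ demand = substrate oxidised − cell-mass equivalent = 915.6 − 1.42 × 131.5 = 728.8 kg O₂/d.

R_O ≈ 729 kg O₂/d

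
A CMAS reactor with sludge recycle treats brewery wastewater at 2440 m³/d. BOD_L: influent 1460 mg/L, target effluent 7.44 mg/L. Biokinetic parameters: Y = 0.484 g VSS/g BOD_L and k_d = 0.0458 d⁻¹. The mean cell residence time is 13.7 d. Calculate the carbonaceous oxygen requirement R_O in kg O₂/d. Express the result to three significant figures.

R_O ≈ 2050 kg O₂/d

The observed yield is Y_obs = Y/(1 + k_d·θ_c) = 0.484 / (1 + 0.0458 × 13.7) = 0.484 / 1.627 = 0.2974 g VSS per g BOD_L removed.
ΔS = 1460 − 7.44 = 1453 mg/L, so the substrate removal rate is 2440 × 1453/1000 = 3544 kg BOD_L/d.
Net sludge production P_X = 0.2974 × 3544 = 1054 kg VSS/d.
Carbonaceous O₂ demand = substrate oxidised − cell-mass equivalent = 3544 − 1.42 × 1054 = 2048 kg O₂/d.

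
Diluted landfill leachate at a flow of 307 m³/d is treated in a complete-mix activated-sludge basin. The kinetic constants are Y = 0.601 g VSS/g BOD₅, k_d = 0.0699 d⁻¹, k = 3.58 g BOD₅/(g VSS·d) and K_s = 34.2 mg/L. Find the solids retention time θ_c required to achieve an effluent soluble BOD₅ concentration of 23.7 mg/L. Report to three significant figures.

From 1/θ_c = Y·k·S/(K_s + S) − k_d: Y·k·S/(K_s+S) = 0.601 × 3.58 × 23.7 / (34.2 + 23.7) = 0.8807 d⁻¹.
θ_c = 1/(μ − k_d) = 1/(0.8807 − 0.0699) = 1/0.8108 = 1.233 d.

θ_c ≈ 1.23 d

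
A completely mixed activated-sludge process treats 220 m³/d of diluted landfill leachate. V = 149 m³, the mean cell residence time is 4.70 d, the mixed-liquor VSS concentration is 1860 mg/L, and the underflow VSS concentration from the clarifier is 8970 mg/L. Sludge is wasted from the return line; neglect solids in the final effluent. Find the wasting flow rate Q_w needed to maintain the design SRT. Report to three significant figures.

Q_w ≈ 6.57 m³/d

Q_w = (V·X)/(θ_c X_r) = 149.0 × 1860 / (4.70 × 8970) = 6.574 m³/d.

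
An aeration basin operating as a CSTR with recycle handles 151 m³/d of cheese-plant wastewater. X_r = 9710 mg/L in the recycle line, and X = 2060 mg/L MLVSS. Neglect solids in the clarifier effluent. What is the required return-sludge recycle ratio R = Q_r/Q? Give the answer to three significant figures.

R ≈ 0.269

Mass balance around the secondary clarifier (neglecting effluent solids): R = X / (X_r − X) = 2060 / (9710 − 2060) = 0.2693.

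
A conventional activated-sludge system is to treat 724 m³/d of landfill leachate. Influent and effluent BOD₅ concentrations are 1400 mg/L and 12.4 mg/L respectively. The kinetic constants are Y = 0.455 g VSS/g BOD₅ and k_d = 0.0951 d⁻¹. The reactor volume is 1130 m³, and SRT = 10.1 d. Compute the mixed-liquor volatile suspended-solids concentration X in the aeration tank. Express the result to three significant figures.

Solving the biomass balance for X: X = Y Q (S₀−S) θ_c / [V (1+k_d θ_c)] = 0.455 × 724 × (1400 − 12.4) × 10.1 / [1130 × (1 + 0.0951 × 10.1)] = 2084 mg/L.

X ≈ 2080 mg/L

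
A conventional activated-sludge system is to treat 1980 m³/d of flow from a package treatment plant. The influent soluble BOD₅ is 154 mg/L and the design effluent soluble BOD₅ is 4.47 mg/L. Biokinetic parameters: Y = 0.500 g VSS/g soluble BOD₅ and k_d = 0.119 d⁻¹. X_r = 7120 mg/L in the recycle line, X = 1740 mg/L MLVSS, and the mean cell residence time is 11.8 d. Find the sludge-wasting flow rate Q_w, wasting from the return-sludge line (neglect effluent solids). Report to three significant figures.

From the SRT design equation V = Y Q (S₀−S) θ_c / [X (1 + k_d θ_c)] = 0.500 × 1980 × (154 − 4.47) × 11.8 / [1740 × (1 + 0.119 × 11.8)] = 1.75×10^6 / 4183 = 417.6 m³.
Wasting from the return line (neglecting effluent solids): Q_w = V·X / (θ_c·X_r) = 417.6 × 1740 / (11.8 × 7120) = 8.648 m³/d.

Q_w ≈ 8.65 m³/d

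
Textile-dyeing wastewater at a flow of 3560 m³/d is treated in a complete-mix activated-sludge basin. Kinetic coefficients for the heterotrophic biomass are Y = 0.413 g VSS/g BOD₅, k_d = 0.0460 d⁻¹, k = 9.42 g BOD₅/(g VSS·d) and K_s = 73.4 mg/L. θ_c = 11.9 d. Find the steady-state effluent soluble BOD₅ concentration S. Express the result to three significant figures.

For a completely mixed reactor with recycle the Lawrence–McCarty relation gives S = K_s·(1 + k_d·θ_c) / [θ_c·(Y·k − k_d) − 1] = 73.4 × (1 + 0.0460 × 11.9) / [11.9 × (0.413 × 9.42 − 0.0460) − 1] = 113.6 / 44.75 = 2.538 mg/L.

S ≈ 2.54 mg/L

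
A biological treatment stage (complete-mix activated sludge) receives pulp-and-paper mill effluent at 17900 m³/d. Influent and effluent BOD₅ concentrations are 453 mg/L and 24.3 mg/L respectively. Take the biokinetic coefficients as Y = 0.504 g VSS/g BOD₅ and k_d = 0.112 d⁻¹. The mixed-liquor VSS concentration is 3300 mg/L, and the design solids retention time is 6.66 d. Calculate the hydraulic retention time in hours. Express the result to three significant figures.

τ ≈ 5.99 h

Rearranging the biomass balance for a CMAS with decay, V = Y·Q·ΔS·θ_c / [X·(1+k_d θ_c)] = 0.504 × 17900 × (453 − 24.3) × 6.66 / [3300 × (1 + 0.112 × 6.66)] = 2.58×10^7 / 5762 = 4471 m³.
Hydraulic retention time τ = V/Q = 4471 / 17900 = 0.2498 d = 5.994 h.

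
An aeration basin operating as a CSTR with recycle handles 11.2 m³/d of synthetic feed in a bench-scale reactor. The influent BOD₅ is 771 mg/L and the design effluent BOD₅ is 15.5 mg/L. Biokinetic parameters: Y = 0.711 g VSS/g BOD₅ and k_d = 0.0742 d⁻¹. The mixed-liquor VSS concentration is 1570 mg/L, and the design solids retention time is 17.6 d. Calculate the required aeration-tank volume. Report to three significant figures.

V ≈ 29.2 m³

Rearranging the biomass balance for a CMAS with decay, V = Y·Q·ΔS·θ_c / [X·(1+k_d θ_c)] = 0.711 × 11.2 × (771 − 15.5) × 17.6 / [1570 × (1 + 0.0742 × 17.6)] = 1.06×10^5 / 3620 = 29.25 m³.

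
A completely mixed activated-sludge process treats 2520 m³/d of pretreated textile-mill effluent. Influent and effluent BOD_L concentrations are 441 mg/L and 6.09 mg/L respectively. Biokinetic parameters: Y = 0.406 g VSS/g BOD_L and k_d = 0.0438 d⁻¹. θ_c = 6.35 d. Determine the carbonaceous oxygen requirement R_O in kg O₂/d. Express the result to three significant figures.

Y_obs = Y / (1 + k_d θ_c) = 0.406 / (1 + 0.0438 × 6.35) = 0.406 / 1.278 = 0.3177.
ΔS = 441 − 6.09 = 434.9 mg/L, so the substrate removal rate is 2520 × 434.9/1000 = 1096 kg BOD_L/d.
Biomass synthesised: P_X = Y_obs × 1096 = 348.1 kg VSS/d.
Carbonaceous O₂ demand = substrate oxidised − cell-mass equivalent = 1096 − 1.42 × 348.1 = 601.6 kg O₂/d.

R_O ≈ 602 kg O₂/d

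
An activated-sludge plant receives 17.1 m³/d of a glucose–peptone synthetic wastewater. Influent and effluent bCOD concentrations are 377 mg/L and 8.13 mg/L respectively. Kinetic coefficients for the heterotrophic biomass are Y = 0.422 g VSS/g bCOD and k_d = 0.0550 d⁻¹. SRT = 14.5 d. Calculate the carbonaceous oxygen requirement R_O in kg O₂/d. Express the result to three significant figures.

Y_obs = Y / (1 + k_d θ_c) = 0.422 / (1 + 0.0550 × 14.5) = 0.422 / 1.797 = 0.2348.
Substrate removed = Q·(S₀ − S) = 17.1 m³/d × (377 − 8.13) g/m³ = 6.31×10^3 g/d = 6.308 kg/d.
P_X = Y_obs·Q·(S₀ − S) = 0.2348 × 6.308 = 1.481 kg VSS/d.
R_O = Q·(S₀ − S) − 1.42·P_X = 6.308 − 1.42 × 1.481 = 4.205 kg O₂/d.

R_O ≈ 4.20 kg O₂/d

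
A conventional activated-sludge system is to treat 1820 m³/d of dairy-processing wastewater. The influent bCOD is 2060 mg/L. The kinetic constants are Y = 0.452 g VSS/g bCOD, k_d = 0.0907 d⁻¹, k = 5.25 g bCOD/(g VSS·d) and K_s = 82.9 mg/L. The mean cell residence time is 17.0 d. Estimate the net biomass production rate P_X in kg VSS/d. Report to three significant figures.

From the Monod/SRT balance for a CMAS, S = K_s·(1+k_d θ_c)/[θ_c·(Y k − k_d) − 1] = 82.9 × (1 + 0.0907 × 17.0) / [17.0 × (0.452 × 5.25 − 0.0907) − 1] = 210.7 / 37.80 = 5.575 mg/L.
Y_obs = Y / (1 + k_d θ_c) = 0.452 / (1 + 0.0907 × 17.0) = 0.452 / 2.542 = 0.1778.
Substrate removed = Q·(S₀ − S) = 1820 m³/d × (2060 − 5.57) g/m³ = 3.74×10^6 g/d = 3739 kg/d.
P_X = Y_obs · Q(S₀ − S) = 0.1778 × 3739 = 664.9 kg VSS/d.

P_X ≈ 665 kg VSS/d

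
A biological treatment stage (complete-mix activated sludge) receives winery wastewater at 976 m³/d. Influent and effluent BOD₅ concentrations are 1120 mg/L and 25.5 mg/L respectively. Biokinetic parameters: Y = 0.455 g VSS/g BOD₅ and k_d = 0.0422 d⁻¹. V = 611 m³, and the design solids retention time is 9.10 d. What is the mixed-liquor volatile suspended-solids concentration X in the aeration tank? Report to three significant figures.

From V·X·(1 + k_d·θ_c) = Y·Q·(S₀ − S)·θ_c: X = 0.455 × 976 × (1120 − 25.5) × 9.10 / [611 × (1 + 0.0422 × 9.10)] = 5230 mg/L.

X ≈ 5230 mg/L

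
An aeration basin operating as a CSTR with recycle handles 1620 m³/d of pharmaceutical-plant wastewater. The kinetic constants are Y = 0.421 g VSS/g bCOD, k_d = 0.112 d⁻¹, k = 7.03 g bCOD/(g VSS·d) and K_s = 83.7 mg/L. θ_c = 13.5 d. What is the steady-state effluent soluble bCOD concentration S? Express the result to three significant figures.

From the Monod/SRT balance for a CMAS, S = K_s·(1+k_d θ_c)/[θ_c·(Y k − k_d) − 1] = 83.7 × (1 + 0.112 × 13.5) / [13.5 × (0.421 × 7.03 − 0.112) − 1] = 210.3 / 37.44 = 5.615 mg/L.

S ≈ 5.62 mg/L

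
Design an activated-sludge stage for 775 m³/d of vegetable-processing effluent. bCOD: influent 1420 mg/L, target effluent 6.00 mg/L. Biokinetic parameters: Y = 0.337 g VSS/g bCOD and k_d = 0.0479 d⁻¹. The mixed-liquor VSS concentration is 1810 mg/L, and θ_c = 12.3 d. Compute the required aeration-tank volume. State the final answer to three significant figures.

V ≈ 1580 m³

Rearranging the biomass balance for a CMAS with decay, V = Y·Q·ΔS·θ_c / [X·(1+k_d θ_c)] = 0.337 × 775 × (1420 − 6.00) × 12.3 / [1810 × (1 + 0.0479 × 12.3)] = 4.54×10^6 / 2876 = 1579 m³.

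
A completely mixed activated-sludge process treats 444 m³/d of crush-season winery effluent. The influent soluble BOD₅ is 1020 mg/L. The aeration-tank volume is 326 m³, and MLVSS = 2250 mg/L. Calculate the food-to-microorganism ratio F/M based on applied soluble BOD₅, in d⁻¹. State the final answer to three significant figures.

F/M = applied load / biomass = Q·S₀/(V·X) = 444 × 1020 / (326.0 × 2250) = 0.6174 d⁻¹.

F/M ≈ 0.617 d⁻¹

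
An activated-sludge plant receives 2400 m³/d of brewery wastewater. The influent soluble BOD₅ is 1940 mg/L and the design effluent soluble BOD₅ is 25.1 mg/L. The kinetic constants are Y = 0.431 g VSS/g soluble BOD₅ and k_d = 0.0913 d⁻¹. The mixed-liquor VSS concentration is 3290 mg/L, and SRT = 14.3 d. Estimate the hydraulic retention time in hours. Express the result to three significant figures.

Rearranging the biomass balance for a CMAS with decay, V = Y·Q·ΔS·θ_c / [X·(1+k_d θ_c)] = 0.431 × 2400 × (1940 − 25.1) × 14.3 / [3290 × (1 + 0.0913 × 14.3)] = 2.83×10^7 / 7585 = 3734 m³.
HRT = V/Q = 3734 m³ / 2400 m³·d⁻¹ = 1.556 d × 24 = 37.34 h.

τ ≈ 37.3 h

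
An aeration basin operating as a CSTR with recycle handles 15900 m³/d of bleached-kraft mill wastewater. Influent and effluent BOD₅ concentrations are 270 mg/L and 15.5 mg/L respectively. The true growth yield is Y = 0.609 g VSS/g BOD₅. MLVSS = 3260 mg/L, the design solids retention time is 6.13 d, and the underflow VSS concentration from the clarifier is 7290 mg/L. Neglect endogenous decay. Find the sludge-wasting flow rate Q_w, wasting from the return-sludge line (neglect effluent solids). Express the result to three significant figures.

Q_w ≈ 338 m³/d

V·X = Y·Q·ΔS·θ_c gives V = 0.609 × 15900 × (270 − 15.5) × 6.13 / 3260 = 4634 m³.
Wasting from the return line (neglecting effluent solids): Q_w = V·X / (θ_c·X_r) = 4634 × 3260 / (6.13 × 7290) = 338.0 m³/d.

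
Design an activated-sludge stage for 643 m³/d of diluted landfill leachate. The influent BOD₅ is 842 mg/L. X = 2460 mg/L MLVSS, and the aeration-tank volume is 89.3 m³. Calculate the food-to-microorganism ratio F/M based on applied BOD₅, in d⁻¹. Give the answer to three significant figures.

F/M = Q·S₀ / (V·X) = 643 × 842 / (89.30 × 2460) = 2.465 g BOD₅·(g VSS·d)⁻¹.

F/M ≈ 2.46 d⁻¹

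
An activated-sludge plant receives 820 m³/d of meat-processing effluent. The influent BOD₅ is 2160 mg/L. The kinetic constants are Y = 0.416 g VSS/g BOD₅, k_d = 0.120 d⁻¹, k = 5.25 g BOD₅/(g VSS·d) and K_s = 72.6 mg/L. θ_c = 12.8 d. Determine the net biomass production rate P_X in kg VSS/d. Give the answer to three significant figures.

For a completely mixed reactor with recycle the Lawrence–McCarty relation gives S = K_s·(1 + k_d·θ_c) / [θ_c·(Y·k − k_d) − 1] = 72.6 × (1 + 0.120 × 12.8) / [12.8 × (0.416 × 5.25 − 0.120) − 1] = 184.1 / 25.42 = 7.243 mg/L.
Observed yield with endogenous decay: Y_obs = Y / (1 + k_d·θ_c) = 0.416 / (1 + 0.120 × 12.8) = 0.416 / 2.536 = 0.1640 g VSS/g BOD₅.
ΔS = 2160 − 7.24 = 2153 mg/L, so the substrate removal rate is 820 × 2153/1000 = 1765 kg BOD₅/d.
Biomass produced: P_X = Y_obs·Q·ΔS = 0.1640 × 1765 ≈ 289.6 kg VSS/d.

P_X ≈ 290 kg VSS/d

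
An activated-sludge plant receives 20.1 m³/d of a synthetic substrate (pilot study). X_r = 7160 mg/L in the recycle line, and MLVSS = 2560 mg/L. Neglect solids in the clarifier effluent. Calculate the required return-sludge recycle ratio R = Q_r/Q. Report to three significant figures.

Mass balance around the secondary clarifier (neglecting effluent solids): R = X / (X_r − X) = 2560 / (7160 − 2560) = 0.5565.

R ≈ 0.557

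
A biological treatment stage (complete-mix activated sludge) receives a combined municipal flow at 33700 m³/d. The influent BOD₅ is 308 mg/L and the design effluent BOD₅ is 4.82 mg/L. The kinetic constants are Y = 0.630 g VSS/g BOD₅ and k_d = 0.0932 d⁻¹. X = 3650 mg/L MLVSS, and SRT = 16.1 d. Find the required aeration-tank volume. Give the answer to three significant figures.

V ≈ 11400 m³

Rearranging the biomass balance for a CMAS with decay, V = Y·Q·ΔS·θ_c / [X·(1+k_d θ_c)] = 0.630 × 33700 × (308 − 4.82) × 16.1 / [3650 × (1 + 0.0932 × 16.1)] = 1.04×10^8 / 9127 = 11355 m³.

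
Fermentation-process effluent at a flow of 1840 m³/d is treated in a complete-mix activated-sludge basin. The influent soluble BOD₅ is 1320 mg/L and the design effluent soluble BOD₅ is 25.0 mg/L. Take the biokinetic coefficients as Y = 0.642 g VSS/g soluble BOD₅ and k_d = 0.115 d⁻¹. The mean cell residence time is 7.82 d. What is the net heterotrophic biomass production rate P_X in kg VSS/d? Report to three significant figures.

The observed yield is Y_obs = Y/(1 + k_d·θ_c) = 0.642 / (1 + 0.115 × 7.82) = 0.642 / 1.899 = 0.3380 g VSS per g soluble BOD₅ removed.
Substrate removed = Q·(S₀ − S) = 1840 m³/d × (1320 − 25.0) g/m³ = 2.38×10^6 g/d = 2383 kg/d.
So the net sludge growth is P_X = 0.3380 × 2383 = 805.4 kg VSS/d.

P_X ≈ 805 kg VSS/d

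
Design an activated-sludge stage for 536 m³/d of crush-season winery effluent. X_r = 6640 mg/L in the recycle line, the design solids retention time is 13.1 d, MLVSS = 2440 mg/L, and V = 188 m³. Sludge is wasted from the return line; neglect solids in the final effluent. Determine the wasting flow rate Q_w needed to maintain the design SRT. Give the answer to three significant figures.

θ_c = V·X/(Q_w·X_r) when wasting from the recycle, so Q_w = V·X/(θ_c·X_r) = 188.0 × 2440 / (13.1 × 6640) = 5.274 m³/d.

Q_w ≈ 5.27 m³/d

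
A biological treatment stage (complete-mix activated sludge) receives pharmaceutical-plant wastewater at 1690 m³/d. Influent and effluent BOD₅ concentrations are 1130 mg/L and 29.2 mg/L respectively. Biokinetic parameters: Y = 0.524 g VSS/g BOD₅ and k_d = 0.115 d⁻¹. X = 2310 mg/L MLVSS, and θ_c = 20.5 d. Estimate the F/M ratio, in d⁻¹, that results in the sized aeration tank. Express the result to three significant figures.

From the SRT design equation V = Y Q (S₀−S) θ_c / [X (1 + k_d θ_c)] = 0.524 × 1690 × (1130 − 29.2) × 20.5 / [2310 × (1 + 0.115 × 20.5)] = 2×10^7 / 7756 = 2577 m³.
F/M = applied load / biomass = Q·S₀/(V·X) = 1690 × 1130 / (2577 × 2310) = 0.3208 d⁻¹.

F/M ≈ 0.321 d⁻¹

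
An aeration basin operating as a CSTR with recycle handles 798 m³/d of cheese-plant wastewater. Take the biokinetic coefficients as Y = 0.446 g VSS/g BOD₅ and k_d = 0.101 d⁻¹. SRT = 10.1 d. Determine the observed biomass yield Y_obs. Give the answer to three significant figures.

Correct the yield for decay: Y_obs = Y/(1 + k_d θ_c) = 0.446 / (1 + 0.101 × 10.1) = 0.446 / 2.020 = 0.2208.

Y_obs ≈ 0.221 g VSS/g BOD₅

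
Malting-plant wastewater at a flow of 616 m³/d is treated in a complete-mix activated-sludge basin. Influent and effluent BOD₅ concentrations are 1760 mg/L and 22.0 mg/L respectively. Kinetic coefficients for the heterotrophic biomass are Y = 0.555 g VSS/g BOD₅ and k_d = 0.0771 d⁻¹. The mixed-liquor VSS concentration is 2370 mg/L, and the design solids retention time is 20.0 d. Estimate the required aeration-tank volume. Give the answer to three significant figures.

Rearranging the biomass balance for a CMAS with decay, V = Y·Q·ΔS·θ_c / [X·(1+k_d θ_c)] = 0.555 × 616 × (1760 − 22.0) × 20.0 / [2370 × (1 + 0.0771 × 20.0)] = 1.19×10^7 / 6025 = 1973 m³.

V ≈ 1970 m³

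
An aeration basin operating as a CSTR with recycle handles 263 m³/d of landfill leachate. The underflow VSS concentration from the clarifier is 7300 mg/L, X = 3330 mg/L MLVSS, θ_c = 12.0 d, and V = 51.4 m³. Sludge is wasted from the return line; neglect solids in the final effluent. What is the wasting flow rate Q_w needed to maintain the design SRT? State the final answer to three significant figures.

Q_w ≈ 1.95 m³/d

Q_w = (V·X)/(θ_c X_r) = 51.40 × 3330 / (12.0 × 7300) = 1.954 m³/d.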